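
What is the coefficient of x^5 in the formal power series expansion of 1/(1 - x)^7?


The expansion 1/(1 - x)^r = sum_{k>=0} C(k + r - 1, r - 1) x^k follows from the multiset / negative-binomial theorem (or from repeated differentiation of the geometric series).
For r = 7 and k = 5:
C(11, 6) = 39916800 / (720 * 120) = 462.

462


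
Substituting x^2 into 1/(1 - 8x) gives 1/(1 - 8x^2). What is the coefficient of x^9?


Since 1/(1 - 8x^2) only has even powers of x,
the coefficient of x^9 (odd) is 0.

0


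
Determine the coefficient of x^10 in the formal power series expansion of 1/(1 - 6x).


The geometric series identity gives 1/(1 - c x) = sum_{k>=0} c^k x^k, so the coefficient of x^k is c^k.
Here c = 6 and k = 10.
Computing: 6^10 = 60466176

60466176


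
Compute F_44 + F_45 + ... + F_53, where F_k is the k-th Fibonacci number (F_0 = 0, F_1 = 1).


Use the identity sum_{k=0}^{N} F_k = F_{N+2} - 1 (which follows from F_{k+2} - F_{k+1} = F_k). Then
sum_{k=44}^{53} F_k = (F_{55} - 1) - (F_{45} - 1) = F_{55} - F_{45}.
Computing: F_{55} = 139583862445, F_{45} = 1134903170, so
Sum = 139583862445 - 1134903170 = 138448959275.

138448959275


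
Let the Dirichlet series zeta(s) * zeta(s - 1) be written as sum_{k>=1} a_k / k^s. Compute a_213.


Convolution gives a_k = sum_{d | k} d * 1 = sum_{d | k} d = sigma(k), the sum of positive divisors of k.
For k = 213, the divisors are 1, 3, 71, 213, so
sigma(213) = 1 + 3 + 71 + 213 = 288.

288


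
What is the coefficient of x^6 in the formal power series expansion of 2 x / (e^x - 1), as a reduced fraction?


The exponential generating function for Bernoulli numbers is
x / (e^x - 1) = sum_{k>=0} B_k x^k / k!.
So the coefficient of x^6 in 2 x / (e^x - 1) is 2 B_6 / 6!.
Computing: B_6 = 1/42, 6! = 720, giving
2 * 1/42 / 720 = 1/15120.

1/15120


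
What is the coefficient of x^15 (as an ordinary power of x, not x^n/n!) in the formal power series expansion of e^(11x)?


The exponential series is e^y = sum_{k>=0} y^k / k!. Substituting y = 11x gives
e^(11x) = sum_{k>=0} 11^k x^k / k!.
So the coefficient of x^n is a^n/n! with a = 11, n = 15:
11^15 / 15! = 4177248169415651/1307674368000 = 379749833583241/118879488000

379749833583241/118879488000


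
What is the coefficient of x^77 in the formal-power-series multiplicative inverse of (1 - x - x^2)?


Let the inverse be f(x) = sum_{k>=0} a_k x^k. From f(x) * (1 - x - x^2) = 1 and matching coefficients:
 x^0: a_0 = 1.
 x^1: a_1 - a_0 = 0, so a_1 = 1.
 x^k (k >= 2): a_k - a_{k-1} - a_{k-2} = 0, i.e. a_k = a_{k-1} + a_{k-2}.
This is the Fibonacci-type recurrence shifted so that a_0 = a_1 = 1.
Iterating: a_0=1, a_1=1, a_2=2, a_3=3, a_4=5, a_5=8, a_6=13, a_7=21, a_8=34, a_9=55, ...
a_77 = 8944394323791464.

8944394323791464


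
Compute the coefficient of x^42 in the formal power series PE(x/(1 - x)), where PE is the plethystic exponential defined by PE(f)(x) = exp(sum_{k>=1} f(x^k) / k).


For f(x) = x/(1 - x) we have
sum_{k>=1} f(x^k) / k = sum_{k>=1} (1/k) * x^k / (1 - x^k) = sum_{k, m >= 1} x^(k m) / k,
which after exponentiating simplifies to
PE(x/(1 - x)) = prod_{k>=1} 1 / (1 - x^k).
This is the generating function for the partition function p(n), so the coefficient of x^42 is p(42).
Computing p(42) by dynamic programming over parts 1, 2, ..., 42: p(42) = 53174.

53174


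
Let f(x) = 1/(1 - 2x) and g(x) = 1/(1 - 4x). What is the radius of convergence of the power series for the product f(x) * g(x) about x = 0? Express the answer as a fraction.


The radius of 1/(1 - 2x) is 1/2 (nearest singularity at x = 1/2), and the radius of 1/(1 - 4x) is 1/4.
The product f(x)*g(x) = 1/((1 - 2x)(1 - 4x)) has singularities at both 1/2 and 1/4, so its radius of convergence is the distance to the nearest one:
min(1/2, 1/4) = 1/4.

1/4


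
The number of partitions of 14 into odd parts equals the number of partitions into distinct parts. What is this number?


Computing partitions of 14 into odd parts (1, 3, 5, ...):
Using the generating function prod_{k>=0} 1/(1-x^(2k+1)),
the count is 22

22


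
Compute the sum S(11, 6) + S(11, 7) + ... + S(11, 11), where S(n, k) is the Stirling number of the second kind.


By definition, S(n, k) counts partitions of an n-set into exactly k nonempty blocks.
Computing row n = 11 for k = 6..11:
S(11, k): 179487, 63987, 11880, 1155, 55, 1
Sum = 256565.

256565


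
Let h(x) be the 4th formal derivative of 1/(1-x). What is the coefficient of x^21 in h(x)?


Differentiating 4 times: d^4/dx^4 [1/(1-x)] = 4!/(1-x)^5.
The expansion 1/(1-x)^5 = sum_{k>=0} C(k+4, 4) x^k, so the coefficient of x^n in 4!/(1-x)^5 is 4! * C(n+4, 4).
For n = 21: 24 * C(25, 4) = 24 * 12650 = 303600

303600


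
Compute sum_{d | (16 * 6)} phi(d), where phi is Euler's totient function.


First, 16 * 6 = 96. One classical identity is sum_{d | n} phi(d) = n (each k in [1, n] has a unique gcd with n, and among the k's with gcd(k, n) = n/d there are phi(d) of them). So the sum equals 96. We also verify directly:
Divisors of 96: 1, 2, 3, 4, 6, 8, 12, 16, 24, 32, 48, 96.
phi values: 1, 1, 2, 2, 2, 4, 4, 8, 8, 16, 16, 32.
Sum = 96.

96


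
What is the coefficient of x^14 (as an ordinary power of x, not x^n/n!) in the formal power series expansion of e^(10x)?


The exponential series is e^y = sum_{k>=0} y^k / k!. Substituting y = 10x gives
e^(10x) = sum_{k>=0} 10^k x^k / k!.
So the coefficient of x^n is a^n/n! with a = 10, n = 14:
10^14 / 14! = 100000000000000/87178291200 = 1953125000/1702701

1953125000/1702701


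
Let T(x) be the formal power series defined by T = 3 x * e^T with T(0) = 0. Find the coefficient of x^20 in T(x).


Apply the Lagrange inversion formula: if T = 3 x * phi(T) with phi(t) = e^t, then
[x^n] T = 3^n * (1/n) [t^(n-1)] phi(t)^n = 3^n * (1/n) [t^(n-1)] e^(n t) = 3^n * (1/n) * n^(n-1) / (n-1)! = 3^n * n^(n-1) / n!.
When c = 1 this is the Cayley count of rooted labeled trees on n vertices, divided by n!.
For n = 20: 3^20 * 20^19 / 20! = 3486784401 * 5242880000000000000000000/2432902008176640000 = 17006112000000000000000/2263261.

17006112000000000000000/2263261


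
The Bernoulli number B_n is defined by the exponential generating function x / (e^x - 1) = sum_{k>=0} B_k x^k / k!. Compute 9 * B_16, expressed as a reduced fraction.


Bernoulli numbers can also be computed recursively via B_0 = 1 and sum_{j=0}^{m} C(m+1, j) B_j = 0 for m >= 1. Odd-index Bernoulli numbers vanish for k >= 3.
Computing B_16 = -3617/510, so 9 * B_16 = 9 * -3617/510 = -10851/170.

-10851/170


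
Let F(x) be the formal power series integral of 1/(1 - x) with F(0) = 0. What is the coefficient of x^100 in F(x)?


1/(1 - x) = sum_{k>=0} x^k. Integrating termwise and using F(0) = 0 gives
F(x) = sum_{k>=0} x^(k+1) / (k+1) = sum_{m>=1} x^m / m = -ln(1 - x).
So the coefficient of x^100 is 1/100 = 1/100.

1/100


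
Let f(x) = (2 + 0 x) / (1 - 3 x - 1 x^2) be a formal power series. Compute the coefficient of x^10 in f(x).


Write f(x) = sum_{k>=0} a_k x^k. Multiplying both sides by 1 - 3 x - 1 x^2 gives
(1 - 3 x - 1 x^2) sum_{k>=0} a_k x^k = 2 + 0 x.
Matching coefficients:
 x^0: a_0 = 2
 x^1: a_1 - 3 a_0 = 0  =>  a_1 = 3*2 + 0 = 6
 x^k (k >= 2): a_k = 3 a_{k-1} + 1 a_{k-2}.
Iterating: a_2 = 20, a_3 = 66, a_4 = 218, a_5 = 720, a_6 = 2378, a_7 = 7854, a_8 = 25940, a_9 = 85674, a_10 = 282962.
So the coefficient of x^10 is 282962.

282962


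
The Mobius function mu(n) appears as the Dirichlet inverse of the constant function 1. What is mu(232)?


232 has a squared prime factor, so mu(232) = 0.
Factorization reveals a repeated prime.

0


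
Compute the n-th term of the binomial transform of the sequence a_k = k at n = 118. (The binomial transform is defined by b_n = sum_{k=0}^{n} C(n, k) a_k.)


With a_k = k, b_n = sum_{k=0}^{n} C(n, k) k. Using k * C(n, k) = n * C(n-1, k-1) gives b_n = n * sum_{k>=1} C(n-1, k-1) = n * 2^(n-1).
For n = 118: 118 * 2^117 = 118 * 166153499473114484112975882535043072 = 19606112937827509125331154139135082496.

19606112937827509125331154139135082496


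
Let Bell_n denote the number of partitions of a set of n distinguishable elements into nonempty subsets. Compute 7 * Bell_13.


Bell_13 can be computed from the Bell triangle or from Dobinski's identity Bell_n = (1/e) * sum_{k>=0} k^n / k!.
Computing Bell_13 = 27644437.
Then 7 * 27644437 = 193511059.

193511059


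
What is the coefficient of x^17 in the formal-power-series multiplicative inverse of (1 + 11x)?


The inverse is 1/(1 + 11x). Apply the geometric identity 1/(1 - y) = sum_{k>=0} y^k with y = -11x:
1/(1 + 11x) = sum_{k>=0} (-11)^k x^k.
So the coefficient of x^17 is (-11)^17 = -505447028499293771.

-505447028499293771


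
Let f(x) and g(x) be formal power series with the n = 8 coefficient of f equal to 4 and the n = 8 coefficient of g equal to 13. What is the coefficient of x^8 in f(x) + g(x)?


Addition of formal power series is termwise.
The coefficient of x^8 in f + g = 4 + 13
= 17

17


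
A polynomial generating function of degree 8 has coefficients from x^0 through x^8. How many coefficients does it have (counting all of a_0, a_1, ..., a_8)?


A polynomial of degree 8 takes the form a_0 + a_1 x + ... + a_8 x^8.
The number of coefficients is 8 + 1 = 9.

9


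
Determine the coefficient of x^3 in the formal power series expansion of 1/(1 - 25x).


The geometric series identity gives 1/(1 - c x) = sum_{k>=0} c^k x^k, so the coefficient of x^k is c^k.
Here c = 25 and k = 3.
Computing: 25^3 = 15625

15625


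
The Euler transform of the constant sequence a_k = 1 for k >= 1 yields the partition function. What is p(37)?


The Euler transform converts the sequence a_k = 1 into the number of integer partitions.
Using the recurrence or dynamic programming:
p(37) = 21637

21637


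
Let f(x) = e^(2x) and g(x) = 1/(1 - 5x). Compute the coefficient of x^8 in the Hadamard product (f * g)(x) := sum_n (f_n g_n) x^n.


Expanding: f_k = 2^k/k! (from e^(2x)) and g_k = 5^k (from 1/(1 - 5x)). So the Hadamard coefficient (f * g)_k = 2^k 5^k / k! = (10)^k / k!.
For k = 8: 10^8/8! = 100000000/40320 = 156250/63.

156250/63


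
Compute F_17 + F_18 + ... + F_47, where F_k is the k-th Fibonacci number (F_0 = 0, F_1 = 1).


Use the identity sum_{k=0}^{N} F_k = F_{N+2} - 1 (which follows from F_{k+2} - F_{k+1} = F_k). Then
sum_{k=17}^{47} F_k = (F_{49} - 1) - (F_{18} - 1) = F_{49} - F_{18}.
Computing: F_{49} = 7778742049, F_{18} = 2584, so
Sum = 7778742049 - 2584 = 7778739465.

7778739465


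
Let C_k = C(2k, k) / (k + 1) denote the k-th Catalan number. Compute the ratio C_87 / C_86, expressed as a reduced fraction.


Using C_k = (2k)! / (k! (k+1)!), the ratio C_{k+1}/C_k simplifies to
C_{k+1}/C_k = [(2k+2)! / ((k+1)! (k+2)!)] * [k! (k+1)! / (2k)!]
 = (2k+2)(2k+1) / ((k+1)(k+2)) = 2(2k+1) / (k+2).
For k = 86: 2(2*86 + 1) / (86 + 2) = 346/88 = 173/44.

173/44


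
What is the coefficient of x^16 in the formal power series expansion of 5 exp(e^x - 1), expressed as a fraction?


exp(e^x - 1) is the exponential generating function for the Bell numbers Bell_k: exp(e^x - 1) = sum_{k>=0} Bell_k x^k / k!.
So the coefficient of x^16 in 5 exp(e^x - 1) is 5 Bell_16 / 16!.
Computing: Bell_16 = 10480142147 and 16! = 20922789888000, giving
5 * 10480142147/20922789888000 = 10480142147/4184557977600.

10480142147/4184557977600


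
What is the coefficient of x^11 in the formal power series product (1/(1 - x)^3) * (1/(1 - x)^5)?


Combine the factors: (1/(1 - x)^3) * (1/(1 - x)^5) = 1/(1 - x)^8.
Then use 1/(1 - x)^r = sum_{k>=0} C(k + r - 1, r - 1) x^k with r = 8 and k = 11:
C(18, 7) = 31824.

31824


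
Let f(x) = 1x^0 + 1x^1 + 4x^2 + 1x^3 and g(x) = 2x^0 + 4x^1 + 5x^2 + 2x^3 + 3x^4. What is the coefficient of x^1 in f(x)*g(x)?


Cauchy product at x^1:
1*4 + 1*2
= 6

6


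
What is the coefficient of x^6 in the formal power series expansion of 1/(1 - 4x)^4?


The general identity 1/(1 - c x)^r = sum_{k>=0} c^k C(k + r - 1, r - 1) x^k follows by substituting y = c x into 1/(1 - y)^r = sum_{k>=0} C(k + r - 1, r - 1) y^k.
For c = 4, r = 4, k = 6:
4^6 * C(9, 3) = 4096 * 84 = 344064.

344064


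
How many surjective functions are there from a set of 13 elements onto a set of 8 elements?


By inclusion-exclusion on which target elements are missed, the number of surjections from an n-set onto a k-set is
surj(n, k) = sum_{j=0}^{k} (-1)^j C(k, j) (k - j)^n.
Equivalently surj(n, k) = k! * S(n, k), where S(n, k) is the Stirling number of the second kind.
For n = 13, k = 8:
S(13, 8) = 1899612, so
surj = 8! * 1899612 = 40320 * 1899612 = 76592355840.

76592355840


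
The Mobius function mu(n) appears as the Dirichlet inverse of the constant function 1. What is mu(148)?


148 has a squared prime factor, so mu(148) = 0.
Factorization reveals a repeated prime.

0


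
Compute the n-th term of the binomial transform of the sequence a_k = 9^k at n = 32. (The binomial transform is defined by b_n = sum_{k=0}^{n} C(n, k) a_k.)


With a_k = 9^k, b_n = sum_{k=0}^{n} C(n, k) 9^k = (1 + 9)^n by the binomial theorem.
For n = 32: (1 + 9)^32 = 10^32 = 100000000000000000000000000000000.

100000000000000000000000000000000


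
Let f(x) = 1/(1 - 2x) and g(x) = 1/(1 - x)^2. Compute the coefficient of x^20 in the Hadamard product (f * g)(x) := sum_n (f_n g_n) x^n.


f has coefficients f_k = 2^k. For g = 1/(1 - x)^2 the coefficient is g_k = C(k + 1, 1) = k + 1. The Hadamard coefficient is (f * g)_k = 2^k * (k + 1).
For k = 20: 2^20 * 21 = 1048576 * 21 = 22020096.

22020096


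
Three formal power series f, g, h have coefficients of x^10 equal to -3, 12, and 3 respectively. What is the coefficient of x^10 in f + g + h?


Series addition is componentwise:
-3 + 12 + 3
= 12

12


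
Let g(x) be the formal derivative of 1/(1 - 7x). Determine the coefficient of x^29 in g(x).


Differentiate termwise: d/dx sum_{k>=0} 7^k x^k = sum_{k>=1} k 7^k x^(k-1) = sum_{j>=0} (j+1) 7^(j+1) x^j.
Equivalently, d/dx [1/(1 - 7x)] = 7/(1 - 7x)^2.
For j = 29: 30 * 7^30 = 30 * 22539340290692258087863249 = 676180208720767742635897470.

676180208720767742635897470


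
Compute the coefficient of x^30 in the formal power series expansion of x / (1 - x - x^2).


Let f(x) = sum_{k>=0} a_k x^k. Multiplying f(x) * (1 - x - x^2) = x and matching coefficients gives a_0 = 0, a_1 = 1, and a_k = a_{k-1} + a_{k-2} for k >= 2. These are the Fibonacci numbers F_k.
Iterating from F_0 = 0, F_1 = 1:
F_0=0, F_1=1, F_2=1, F_3=2, F_4=3, F_5=5, F_6=8, F_7=13, F_8=21, F_9=34, ...
F_30 = 832040.

832040


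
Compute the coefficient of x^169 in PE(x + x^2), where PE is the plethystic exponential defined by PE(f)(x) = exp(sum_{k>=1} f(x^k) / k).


With f(x) = x + x^2, the exponent is sum_{k>=1} (x^k + x^(2k)) / k = -ln(1 - x) - ln(1 - x^2). Exponentiating:
PE(x + x^2) = 1 / ((1 - x)(1 - x^2)).
This is the generating function for partitions of n into parts of size 1 or 2. The number of 2's can be any j in 0..84, and the rest are 1's, so
[x^169] = floor(169/2) + 1 = 85.

85


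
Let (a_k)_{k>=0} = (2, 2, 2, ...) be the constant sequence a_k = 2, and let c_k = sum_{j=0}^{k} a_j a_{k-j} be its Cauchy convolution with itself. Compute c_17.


Since a_j = 2 for all j >= 0, the convolution sum becomes
c_k = sum_{j=0}^{k} 2 * 2 = 4 * (k + 1).
Equivalently, the generating function of (a_k) is 2/(1 - x) and its square is 4/(1 - x)^2 = sum_{k>=0} 4(k + 1) x^k.
For k = 17: 4 * 18 = 72.

72


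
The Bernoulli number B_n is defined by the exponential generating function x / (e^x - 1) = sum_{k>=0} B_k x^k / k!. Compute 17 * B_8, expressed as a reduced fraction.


Bernoulli numbers can also be computed recursively via B_0 = 1 and sum_{j=0}^{m} C(m+1, j) B_j = 0 for m >= 1. Odd-index Bernoulli numbers vanish for k >= 3.
Computing B_8 = -1/30, so 17 * B_8 = 17 * -1/30 = -17/30.

-17/30


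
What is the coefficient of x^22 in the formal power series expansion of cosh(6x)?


The Maclaurin series is cosh(t) = sum_{m>=0} t^(2m) / (2m)!, so substituting t = 6x, only even powers of x are nonzero, with coefficient of x^(2m) equal to 6^(2m) / (2m)!.
For x^22 the coefficient is 6^22/22! = 131621703842267136/1124000727777607680000 = 12754584/108919435625.

12754584/108919435625


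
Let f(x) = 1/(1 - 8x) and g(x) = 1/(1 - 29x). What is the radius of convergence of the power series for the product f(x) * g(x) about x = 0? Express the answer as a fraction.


The radius of 1/(1 - 8x) is 1/8 (nearest singularity at x = 1/8), and the radius of 1/(1 - 29x) is 1/29.
The product f(x)*g(x) = 1/((1 - 8x)(1 - 29x)) has singularities at both 1/8 and 1/29, so its radius of convergence is the distance to the nearest one:
min(1/8, 1/29) = 1/29.

1/29


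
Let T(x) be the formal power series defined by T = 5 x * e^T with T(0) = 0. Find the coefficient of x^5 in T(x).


Apply the Lagrange inversion formula: if T = 5 x * phi(T) with phi(t) = e^t, then
[x^n] T = 5^n * (1/n) [t^(n-1)] phi(t)^n = 5^n * (1/n) [t^(n-1)] e^(n t) = 5^n * (1/n) * n^(n-1) / (n-1)! = 5^n * n^(n-1) / n!.
When c = 1 this is the Cayley count of rooted labeled trees on n vertices, divided by n!.
For n = 5: 5^5 * 5^4 / 5! = 3125 * 625/120 = 390625/24.

390625/24


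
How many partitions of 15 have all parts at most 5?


Using the generating function (1-x)^(-1)(1-x^2)^(-1)...(1-x^5)^(-1),
the coefficient of x^15 counts these restricted partitions.
Result = 84

84


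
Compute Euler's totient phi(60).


phi(n) counts integers in [1, n] coprime to n. Using the multiplicative formula phi(n) = n * prod_{p | n} (1 - 1/p):
60 = 2^2 * 3 * 5, so
phi(60) = 60 * (1 - 1/2) * (1 - 1/3) * (1 - 1/5) = 16.

16


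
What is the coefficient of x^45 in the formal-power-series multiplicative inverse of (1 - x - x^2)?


Let the inverse be f(x) = sum_{k>=0} a_k x^k. From f(x) * (1 - x - x^2) = 1 and matching coefficients:
 x^0: a_0 = 1.
 x^1: a_1 - a_0 = 0, so a_1 = 1.
 x^k (k >= 2): a_k - a_{k-1} - a_{k-2} = 0, i.e. a_k = a_{k-1} + a_{k-2}.
This is the Fibonacci-type recurrence shifted so that a_0 = a_1 = 1.
Iterating: a_0=1, a_1=1, a_2=2, a_3=3, a_4=5, a_5=8, a_6=13, a_7=21, a_8=34, a_9=55, ...
a_45 = 1836311903.

1836311903


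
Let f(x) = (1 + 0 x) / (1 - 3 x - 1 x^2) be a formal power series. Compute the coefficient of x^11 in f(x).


Write f(x) = sum_{k>=0} a_k x^k. Multiplying both sides by 1 - 3 x - 1 x^2 gives
(1 - 3 x - 1 x^2) sum_{k>=0} a_k x^k = 1 + 0 x.
Matching coefficients:
 x^0: a_0 = 1
 x^1: a_1 - 3 a_0 = 0  =>  a_1 = 3*1 + 0 = 3
 x^k (k >= 2): a_k = 3 a_{k-1} + 1 a_{k-2}.
Iterating: a_2 = 10, a_3 = 33, a_4 = 109, a_5 = 360, a_6 = 1189, a_7 = 3927, a_8 = 12970, a_9 = 42837, a_10 = 141481, a_11 = 467280.
So the coefficient of x^11 is 467280.

467280


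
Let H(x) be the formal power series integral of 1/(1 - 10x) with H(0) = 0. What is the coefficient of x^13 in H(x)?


1/(1 - 10x) = sum_{k>=0} 10^k x^k. Integrating termwise with H(0) = 0:
H(x) = sum_{k>=0} 10^k x^(k+1) / (k+1) = sum_{m>=1} 10^(m-1) x^m / m.
For m = 13: 10^12/13 = 1000000000000/13 = 1000000000000/13.

1000000000000/13


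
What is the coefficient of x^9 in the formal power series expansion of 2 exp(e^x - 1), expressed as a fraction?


exp(e^x - 1) is the exponential generating function for the Bell numbers Bell_k: exp(e^x - 1) = sum_{k>=0} Bell_k x^k / k!.
So the coefficient of x^9 in 2 exp(e^x - 1) is 2 Bell_9 / 9!.
Computing: Bell_9 = 21147 and 9! = 362880, giving
2 * 21147/362880 = 1007/8640.

1007/8640


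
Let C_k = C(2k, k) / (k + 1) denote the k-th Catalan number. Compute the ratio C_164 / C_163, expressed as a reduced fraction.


Using C_k = (2k)! / (k! (k+1)!), the ratio C_{k+1}/C_k simplifies to
C_{k+1}/C_k = [(2k+2)! / ((k+1)! (k+2)!)] * [k! (k+1)! / (2k)!]
 = (2k+2)(2k+1) / ((k+1)(k+2)) = 2(2k+1) / (k+2).
For k = 163: 2(2*163 + 1) / (163 + 2) = 654/165 = 218/55.

218/55


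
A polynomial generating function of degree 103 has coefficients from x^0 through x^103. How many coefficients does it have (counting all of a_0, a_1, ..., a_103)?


A polynomial of degree 103 takes the form a_0 + a_1 x + ... + a_103 x^103.
The number of coefficients is 103 + 1 = 104.

104


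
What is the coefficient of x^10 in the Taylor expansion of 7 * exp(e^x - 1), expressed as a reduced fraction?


exp(e^x - 1) = sum_{k>=0} Bell_k x^k / k!, where Bell_k is the k-th Bell number.
So the coefficient of x^10 is 7 * Bell_10 / 10!.
Computing: Bell_10 = 115975 and 10! = 3628800, giving
7 * 115975/3628800 = 4639/20736.

4639/20736


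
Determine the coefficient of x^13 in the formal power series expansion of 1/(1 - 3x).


The geometric series identity gives 1/(1 - c x) = sum_{k>=0} c^k x^k, so the coefficient of x^k is c^k.
Here c = 3 and k = 13.
Computing: 3^13 = 1594323

1594323


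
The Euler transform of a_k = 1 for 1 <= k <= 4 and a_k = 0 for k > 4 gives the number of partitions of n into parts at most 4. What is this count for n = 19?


Partitions of 19 into parts at most 4:
Using generating function (1-x)^(-1)(1-x^2)^(-1)...(1-x^4)^(-1),
the coefficient of x^19 = 94

94


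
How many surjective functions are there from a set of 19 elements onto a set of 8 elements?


By inclusion-exclusion on which target elements are missed, the number of surjections from an n-set onto a k-set is
surj(n, k) = sum_{j=0}^{k} (-1)^j C(k, j) (k - j)^n.
Equivalently surj(n, k) = k! * S(n, k), where S(n, k) is the Stirling number of the second kind.
For n = 19, k = 8:
S(19, 8) = 1709751003480, so
surj = 8! * 1709751003480 = 40320 * 1709751003480 = 68937160460313600.

68937160460313600


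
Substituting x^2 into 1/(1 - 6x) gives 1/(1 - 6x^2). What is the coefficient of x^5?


Since 1/(1 - 6x^2) only has even powers of x,
the coefficient of x^5 (odd) is 0.

0


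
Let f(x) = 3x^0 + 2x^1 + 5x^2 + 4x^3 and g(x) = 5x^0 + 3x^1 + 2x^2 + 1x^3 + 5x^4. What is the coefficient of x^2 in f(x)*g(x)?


Cauchy product at x^2:
3*2 + 2*3 + 5*5
= 37

37


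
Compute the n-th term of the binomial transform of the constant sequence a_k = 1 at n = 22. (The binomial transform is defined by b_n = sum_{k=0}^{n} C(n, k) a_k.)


With a_k = 1 for all k, b_n = sum_{k=0}^{n} C(n, k) = 2^n by the binomial theorem.
For n = 22: 2^22 = 4194304.

4194304


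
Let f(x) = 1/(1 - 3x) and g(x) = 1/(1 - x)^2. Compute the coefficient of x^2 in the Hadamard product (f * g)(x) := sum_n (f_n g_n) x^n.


f has coefficients f_k = 3^k. For g = 1/(1 - x)^2 the coefficient is g_k = C(k + 1, 1) = k + 1. The Hadamard coefficient is (f * g)_k = 3^k * (k + 1).
For k = 2: 3^2 * 3 = 9 * 3 = 27.

27


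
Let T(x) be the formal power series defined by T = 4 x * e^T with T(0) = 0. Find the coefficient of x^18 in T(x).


Apply the Lagrange inversion formula: if T = 4 x * phi(T) with phi(t) = e^t, then
[x^n] T = 4^n * (1/n) [t^(n-1)] phi(t)^n = 4^n * (1/n) [t^(n-1)] e^(n t) = 4^n * (1/n) * n^(n-1) / (n-1)! = 4^n * n^(n-1) / n!.
When c = 1 this is the Cayley count of rooted labeled trees on n vertices, divided by n!.
For n = 18: 4^18 * 18^17 / 18! = 68719476736 * 2185911559738696531968/6402373705728000 = 349351379311776170508288/14889875.

349351379311776170508288/14889875


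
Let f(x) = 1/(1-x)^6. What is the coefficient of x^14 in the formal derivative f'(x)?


Differentiate: d/dx [ 1/(1-x)^r ] = r / (1-x)^(r+1).
Here r = 6, so f'(x) = 6 / (1-x)^7.
The expansion of 1/(1-x)^(r+1) has coefficient of x^n equal to C(n+r, r).
So the coefficient of x^14 in f'(x) is
6 * C(20, 6) = 6 * 38760 = 232560

232560


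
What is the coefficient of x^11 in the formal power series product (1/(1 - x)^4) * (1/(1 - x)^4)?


Combine the factors: (1/(1 - x)^4) * (1/(1 - x)^4) = 1/(1 - x)^8.
Then use 1/(1 - x)^r = sum_{k>=0} C(k + r - 1, r - 1) x^k with r = 8 and k = 11:
C(18, 7) = 31824.

31824


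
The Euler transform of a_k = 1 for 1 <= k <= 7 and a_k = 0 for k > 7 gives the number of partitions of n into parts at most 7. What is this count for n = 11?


Partitions of 11 into parts at most 7:
Using generating function (1-x)^(-1)(1-x^2)^(-1)...(1-x^7)^(-1),
the coefficient of x^11 = 49

49


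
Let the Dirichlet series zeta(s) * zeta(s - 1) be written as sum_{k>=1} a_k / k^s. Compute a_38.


Convolution gives a_k = sum_{d | k} d * 1 = sum_{d | k} d = sigma(k), the sum of positive divisors of k.
For k = 38, the divisors are 1, 2, 19, 38, so
sigma(38) = 1 + 2 + 19 + 38 = 60.

60


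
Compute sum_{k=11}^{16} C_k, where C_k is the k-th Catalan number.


C_11 through C_16: 58786, 208012, 742900, 2674440, 9694845, 35357670
Sum = 58786 + 208012 + 742900 + 2674440 + 9694845 + 35357670
= 48736653

48736653


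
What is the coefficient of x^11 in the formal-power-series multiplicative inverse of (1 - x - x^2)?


Let the inverse be f(x) = sum_{k>=0} a_k x^k. From f(x) * (1 - x - x^2) = 1 and matching coefficients:
 x^0: a_0 = 1.
 x^1: a_1 - a_0 = 0, so a_1 = 1.
 x^k (k >= 2): a_k - a_{k-1} - a_{k-2} = 0, i.e. a_k = a_{k-1} + a_{k-2}.
This is the Fibonacci-type recurrence shifted so that a_0 = a_1 = 1.
Iterating: a_0=1, a_1=1, a_2=2, a_3=3, a_4=5, a_5=8, a_6=13, a_7=21, a_8=34, a_9=55, ...
a_11 = 144.

144


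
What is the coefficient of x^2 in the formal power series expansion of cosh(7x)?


The Maclaurin series is cosh(t) = sum_{m>=0} t^(2m) / (2m)!, so substituting t = 7x, only even powers of x are nonzero, with coefficient of x^(2m) equal to 7^(2m) / (2m)!.
For x^2 the coefficient is 7^2/2! = 49/2 = 49/2.

49/2


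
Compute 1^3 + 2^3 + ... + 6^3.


This power sum has a closed form given by Faulhaber's formula
sum_{k=1}^{m} k^p = (1 / (p + 1)) * sum_{j=0}^{p} C(p + 1, j) B_j m^(p + 1 - j),
but for small m direct computation is fastest:
1 + 8 + 27 + 64 + 125 + 216 = 441.

441


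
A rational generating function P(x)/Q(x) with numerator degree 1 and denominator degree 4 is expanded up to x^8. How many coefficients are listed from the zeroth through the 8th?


Expanding up to x^8 gives the coefficients for x^0, x^1, ..., x^8.
That is 8 + 1 = 9 coefficients in total.

9


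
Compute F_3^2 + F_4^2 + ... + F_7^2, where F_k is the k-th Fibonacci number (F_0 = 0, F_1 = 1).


There is a standard identity sum_{k=0}^{N} F_k^2 = F_N * F_{N+1} (proved inductively from the telescoping relation F_k^2 = F_k F_{k+1} - F_{k-1} F_k). Then
sum_{k=3}^{7} F_k^2 = F_7 F_8 - F_2 F_3.
Computing: F_7 = 13, F_8 = 21, F_2 = 1, F_3 = 2.
Sum = 13 * 21 - 1 * 2 = 271.

271


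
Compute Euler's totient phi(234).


phi(n) counts integers in [1, n] coprime to n. Using the multiplicative formula phi(n) = n * prod_{p | n} (1 - 1/p):
234 = 2 * 3^2 * 13, so
phi(234) = 234 * (1 - 1/2) * (1 - 1/3) * (1 - 1/13) = 72.

72


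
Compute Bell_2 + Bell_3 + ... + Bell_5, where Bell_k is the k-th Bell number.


Recall Bell_k counts set partitions of a k-set (with Bell_0 = 1 by convention).
Bell_2 through Bell_5: 2, 5, 15, 52
Sum = 2 + 5 + 15 + 52 = 74.

74


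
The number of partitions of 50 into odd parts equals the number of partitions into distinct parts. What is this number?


Computing partitions of 50 into odd parts (1, 3, 5, ...):
Using the generating function prod_{k>=0} 1/(1-x^(2k+1)),
the count is 3658

3658


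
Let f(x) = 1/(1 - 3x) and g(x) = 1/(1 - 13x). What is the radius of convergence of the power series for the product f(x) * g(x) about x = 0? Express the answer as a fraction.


The radius of 1/(1 - 3x) is 1/3 (nearest singularity at x = 1/3), and the radius of 1/(1 - 13x) is 1/13.
The product f(x)*g(x) = 1/((1 - 3x)(1 - 13x)) has singularities at both 1/3 and 1/13, so its radius of convergence is the distance to the nearest one:
min(1/3, 1/13) = 1/13.

1/13


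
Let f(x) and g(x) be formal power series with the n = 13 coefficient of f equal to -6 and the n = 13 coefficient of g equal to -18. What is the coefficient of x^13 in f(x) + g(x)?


Addition of formal power series is termwise.
The coefficient of x^13 in f + g = -6 + -18
= -24

-24


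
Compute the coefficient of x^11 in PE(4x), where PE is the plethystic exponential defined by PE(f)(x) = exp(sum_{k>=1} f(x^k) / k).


With f(x) = 4x, the exponent is sum_{k>=1} 4 x^k / k = 4 * (-ln(1 - x)). Exponentiating:
PE(4x) = exp(-4 ln(1 - x)) = 1/(1 - x)^4.
By the negative binomial expansion, [x^n] 1/(1 - x)^4 = C(n + 3, 3).
For n = 11: C(14, 3) = 364.

364


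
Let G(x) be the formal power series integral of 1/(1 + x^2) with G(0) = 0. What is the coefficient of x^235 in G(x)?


1/(1 + x^2) = sum_{j>=0} (-1)^j x^(2j). Integrating termwise with G(0) = 0:
G(x) = sum_{j>=0} (-1)^j x^(2j+1) / (2j+1) = arctan(x).
Only odd powers are nonzero. For x^235 write 235 = 2*117 + 1, giving
(-1)^117 / 235 = -1/235 = -1/235.

-1/235


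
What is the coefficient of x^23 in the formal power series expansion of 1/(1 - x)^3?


The negative binomial / multiset identity is
1/(1 - x)^r = sum_{k>=0} C(k + r - 1, r - 1) x^k.
Here r = 3 and k = 23, so the coefficient is
C(23 + 2, 2) = C(25, 2)
= 300

300


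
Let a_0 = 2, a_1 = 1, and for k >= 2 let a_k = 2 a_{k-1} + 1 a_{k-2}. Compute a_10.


Iterating the recurrence forward:
a_0 = 2
a_1 = 1
a_2 = 2*1 + 1*2 = 4
a_3 = 2*4 + 1*1 = 9
a_4 = 2*9 + 1*4 = 22
a_5 = 2*22 + 1*9 = 53
a_6 = 2*53 + 1*22 = 128
a_7 = 2*128 + 1*53 = 309
a_8 = 2*309 + 1*128 = 746
a_9 = 2*746 + 1*309 = 1801
a_10 = 2*1801 + 1*746 = 4348
So a_10 = 4348.

4348


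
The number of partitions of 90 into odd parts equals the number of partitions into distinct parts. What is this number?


Computing partitions of 90 into odd parts (1, 3, 5, ...):
Using the generating function prod_{k>=0} 1/(1-x^(2k+1)),
the count is 189586

189586


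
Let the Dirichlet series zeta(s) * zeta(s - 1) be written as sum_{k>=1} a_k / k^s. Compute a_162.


Convolution gives a_k = sum_{d | k} d * 1 = sum_{d | k} d = sigma(k), the sum of positive divisors of k.
For k = 162, the divisors are 1, 2, 3, 6, 9, 18, 27, 54, 81, 162, so
sigma(162) = 1 + 2 + 3 + 6 + 9 + 18 + 27 + 54 + 81 + 162 = 363.

363


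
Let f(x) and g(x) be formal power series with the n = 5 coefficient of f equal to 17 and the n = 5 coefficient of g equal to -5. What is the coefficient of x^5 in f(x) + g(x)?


Addition of formal power series is termwise.
The coefficient of x^5 in f + g = 17 + -5
= 12

12


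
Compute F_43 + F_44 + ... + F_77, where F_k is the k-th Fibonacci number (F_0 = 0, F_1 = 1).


Use the identity sum_{k=0}^{N} F_k = F_{N+2} - 1 (which follows from F_{k+2} - F_{k+1} = F_k). Then
sum_{k=43}^{77} F_k = (F_{79} - 1) - (F_{44} - 1) = F_{79} - F_{44}.
Computing: F_{79} = 14472334024676221, F_{44} = 701408733, so
Sum = 14472334024676221 - 701408733 = 14472333323267488.

14472333323267488


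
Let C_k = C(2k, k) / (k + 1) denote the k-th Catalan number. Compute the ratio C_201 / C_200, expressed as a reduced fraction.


Using C_k = (2k)! / (k! (k+1)!), the ratio C_{k+1}/C_k simplifies to
C_{k+1}/C_k = [(2k+2)! / ((k+1)! (k+2)!)] * [k! (k+1)! / (2k)!]
 = (2k+2)(2k+1) / ((k+1)(k+2)) = 2(2k+1) / (k+2).
For k = 200: 2(2*200 + 1) / (200 + 2) = 802/202 = 401/101.

401/101


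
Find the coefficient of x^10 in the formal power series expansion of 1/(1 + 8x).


Write 1/(1 + c x) = 1/(1 - (-c) x) and apply the geometric-series identity
1/(1 - y) = sum_{k>=0} y^k to get 1/(1 + c x) = sum_{k>=0} (-c)^k x^k.
So the coefficient of x^k is (-c)^k = (-1)^k * c^k.
Here c = 8 and k = 10:
(-8)^10 = 1 * 1073741824 = 1073741824

1073741824


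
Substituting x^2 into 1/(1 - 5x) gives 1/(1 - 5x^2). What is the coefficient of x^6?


The coefficient of x^(2m) in 1/(1 - 5x^2) is 5^m.
With n = 6 = 2*3, the coefficient is 5^3 = 125.

125


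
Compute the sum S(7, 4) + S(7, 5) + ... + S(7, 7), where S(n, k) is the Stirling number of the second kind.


By definition, S(n, k) counts partitions of an n-set into exactly k nonempty blocks.
Computing row n = 7 for k = 4..7:
S(7, k): 350, 140, 21, 1
Sum = 512.

512


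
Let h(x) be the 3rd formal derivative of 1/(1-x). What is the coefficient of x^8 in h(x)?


Differentiating 3 times: d^3/dx^3 [1/(1-x)] = 3!/(1-x)^4.
The expansion 1/(1-x)^4 = sum_{k>=0} C(k+3, 3) x^k, so the coefficient of x^n in 3!/(1-x)^4 is 3! * C(n+3, 3).
For n = 8: 6 * C(11, 3) = 6 * 165 = 990

990


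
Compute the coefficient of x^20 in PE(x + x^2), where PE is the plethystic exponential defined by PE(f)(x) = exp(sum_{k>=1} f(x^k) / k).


With f(x) = x + x^2, the exponent is sum_{k>=1} (x^k + x^(2k)) / k = -ln(1 - x) - ln(1 - x^2). Exponentiating:
PE(x + x^2) = 1 / ((1 - x)(1 - x^2)).
This is the generating function for partitions of n into parts of size 1 or 2. The number of 2's can be any j in 0..10, and the rest are 1's, so
[x^20] = floor(20/2) + 1 = 11.

11


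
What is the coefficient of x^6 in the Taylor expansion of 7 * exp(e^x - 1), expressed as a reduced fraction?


exp(e^x - 1) = sum_{k>=0} Bell_k x^k / k!, where Bell_k is the k-th Bell number.
So the coefficient of x^6 is 7 * Bell_6 / 6!.
Computing: Bell_6 = 203 and 6! = 720, giving
7 * 203/720 = 1421/720.

1421/720


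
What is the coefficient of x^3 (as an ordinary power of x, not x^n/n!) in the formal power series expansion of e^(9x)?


The exponential series is e^y = sum_{k>=0} y^k / k!. Substituting y = 9x gives
e^(9x) = sum_{k>=0} 9^k x^k / k!.
So the coefficient of x^n is a^n/n! with a = 9, n = 3:
9^3 / 3! = 729/6 = 243/2

243/2


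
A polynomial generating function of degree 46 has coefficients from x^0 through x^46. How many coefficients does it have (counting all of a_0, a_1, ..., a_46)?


A polynomial of degree 46 takes the form a_0 + a_1 x + ... + a_46 x^46.
The number of coefficients is 46 + 1 = 47.

47


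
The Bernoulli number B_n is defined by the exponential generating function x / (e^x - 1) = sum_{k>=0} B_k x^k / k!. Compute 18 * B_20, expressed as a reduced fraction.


Bernoulli numbers can also be computed recursively via B_0 = 1 and sum_{j=0}^{m} C(m+1, j) B_j = 0 for m >= 1. Odd-index Bernoulli numbers vanish for k >= 3.
Computing B_20 = -174611/330, so 18 * B_20 = 18 * -174611/330 = -523833/55.

-523833/55


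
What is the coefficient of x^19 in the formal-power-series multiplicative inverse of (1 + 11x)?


The inverse is 1/(1 + 11x). Apply the geometric identity 1/(1 - y) = sum_{k>=0} y^k with y = -11x:
1/(1 + 11x) = sum_{k>=0} (-11)^k x^k.
So the coefficient of x^19 is (-11)^19 = -61159090448414546291.

-61159090448414546291


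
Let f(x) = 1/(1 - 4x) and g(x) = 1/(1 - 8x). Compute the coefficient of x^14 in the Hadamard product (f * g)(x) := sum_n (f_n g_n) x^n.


f has coefficients f_k = 4^k and g has coefficients g_k = 8^k, so the Hadamard product has coefficient (f*g)_k = 4^k * 8^k = 32^k.
For k = 14: 32^14 = 1180591620717411303424.

1180591620717411303424


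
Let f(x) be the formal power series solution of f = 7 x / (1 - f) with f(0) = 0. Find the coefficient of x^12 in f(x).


Apply Lagrange inversion: f = 7 x * phi(f) with phi(t) = 1/(1 - t), so
[x^n] f = 7^n * (1/n) [t^(n-1)] phi(t)^n = 7^n * (1/n) [t^(n-1)] (1 - t)^(-n) = 7^n * (1/n) C(2n - 2, n - 1) = 7^n * C_{n-1}.
For n = 12: C_11 = C(22, 11) / 12 = 705432/12 = 58786.
With the 7^12 = 13841287201 factor, the coefficient is 13841287201 * 58786 = 813673909397986.

813673909397986


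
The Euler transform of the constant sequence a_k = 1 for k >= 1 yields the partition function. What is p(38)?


The Euler transform converts the sequence a_k = 1 into the number of integer partitions.
Using the recurrence or dynamic programming:
p(38) = 26015

26015


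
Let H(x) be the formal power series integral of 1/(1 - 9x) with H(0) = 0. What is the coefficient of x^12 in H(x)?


1/(1 - 9x) = sum_{k>=0} 9^k x^k. Integrating termwise with H(0) = 0:
H(x) = sum_{k>=0} 9^k x^(k+1) / (k+1) = sum_{m>=1} 9^(m-1) x^m / m.
For m = 12: 9^11/12 = 31381059609/12 = 10460353203/4.

10460353203/4


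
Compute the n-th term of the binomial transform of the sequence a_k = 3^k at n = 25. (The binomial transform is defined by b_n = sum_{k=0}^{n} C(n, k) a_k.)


With a_k = 3^k, b_n = sum_{k=0}^{n} C(n, k) 3^k = (1 + 3)^n by the binomial theorem.
For n = 25: (1 + 3)^25 = 4^25 = 1125899906842624.

1125899906842624


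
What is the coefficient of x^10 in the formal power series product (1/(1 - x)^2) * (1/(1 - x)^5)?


Combine the factors: (1/(1 - x)^2) * (1/(1 - x)^5) = 1/(1 - x)^7.
Then use 1/(1 - x)^r = sum_{k>=0} C(k + r - 1, r - 1) x^k with r = 7 and k = 10:
C(16, 6) = 8008.

8008


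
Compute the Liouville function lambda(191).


The Liouville function is lambda(k) = (-1)^Omega(k), where Omega(k) counts the prime factors of k with multiplicity.
Factoring: 191 = 191, so Omega(191) = 1.
lambda(191) = (-1)^1 = -1.

-1


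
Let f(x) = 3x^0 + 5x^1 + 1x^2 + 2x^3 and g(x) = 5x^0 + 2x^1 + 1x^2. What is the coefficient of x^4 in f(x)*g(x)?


Cauchy product at x^4:
1*1 + 2*2
= 5

5


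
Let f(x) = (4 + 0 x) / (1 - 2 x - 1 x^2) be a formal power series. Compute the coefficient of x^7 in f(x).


Write f(x) = sum_{k>=0} a_k x^k. Multiplying both sides by 1 - 2 x - 1 x^2 gives
(1 - 2 x - 1 x^2) sum_{k>=0} a_k x^k = 4 + 0 x.
Matching coefficients:
 x^0: a_0 = 4
 x^1: a_1 - 2 a_0 = 0  =>  a_1 = 2*4 + 0 = 8
 x^k (k >= 2): a_k = 2 a_{k-1} + 1 a_{k-2}.
Iterating: a_2 = 20, a_3 = 48, a_4 = 116, a_5 = 280, a_6 = 676, a_7 = 1632.
So the coefficient of x^7 is 1632.

1632


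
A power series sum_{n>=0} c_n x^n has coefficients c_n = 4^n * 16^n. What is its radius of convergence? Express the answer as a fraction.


By the root test (Cauchy-Hadamard), the radius is R = 1 / limsup_n |c_n|^(1/n).
Here |c_n|^(1/n) = (4^n * 16^n)^(1/n) = 4 * 16 = 64 for all n.
So R = 1/64 = 1/64.

1/64


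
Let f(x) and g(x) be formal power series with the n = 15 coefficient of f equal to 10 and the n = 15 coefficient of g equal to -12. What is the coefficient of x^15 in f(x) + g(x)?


Addition of formal power series is termwise.
The coefficient of x^15 in f + g = 10 + -12
= -2

-2


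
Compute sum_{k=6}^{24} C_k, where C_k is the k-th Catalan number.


C_6 through C_24: 132, 429, 1430, 4862, 16796, 58786, 208012, 742900, 2674440, 9694845, 35357670, 129644790, 477638700, 1767263190, 6564120420, 24466267020, 91482563640, 343059613650, 1289904147324
Sum = 132 + 429 + 1430 + 4862 + 16796 + 58786 + 208012 + 742900 + 2674440 + 9694845 + 35357670 + 129644790 + 477638700 + 1767263190 + 6564120420 + 24466267020 + 91482563640 + 343059613650 + 1289904147324
= 1757900019036

1757900019036


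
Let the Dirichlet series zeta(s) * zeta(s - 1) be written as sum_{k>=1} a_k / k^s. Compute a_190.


Convolution gives a_k = sum_{d | k} d * 1 = sum_{d | k} d = sigma(k), the sum of positive divisors of k.
For k = 190, the divisors are 1, 2, 5, 10, 19, 38, 95, 190, so
sigma(190) = 1 + 2 + 5 + 10 + 19 + 38 + 95 + 190 = 360.

360


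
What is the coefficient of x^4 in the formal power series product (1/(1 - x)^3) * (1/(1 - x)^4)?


Combine the factors: (1/(1 - x)^3) * (1/(1 - x)^4) = 1/(1 - x)^7.
Then use 1/(1 - x)^r = sum_{k>=0} C(k + r - 1, r - 1) x^k with r = 7 and k = 4:
C(10, 6) = 210.

210


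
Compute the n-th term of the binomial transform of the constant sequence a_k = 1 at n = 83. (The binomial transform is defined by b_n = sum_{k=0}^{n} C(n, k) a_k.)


With a_k = 1 for all k, b_n = sum_{k=0}^{n} C(n, k) = 2^n by the binomial theorem.
For n = 83: 2^83 = 9671406556917033397649408.

9671406556917033397649408


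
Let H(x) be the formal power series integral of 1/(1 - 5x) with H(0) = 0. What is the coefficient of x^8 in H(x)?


1/(1 - 5x) = sum_{k>=0} 5^k x^k. Integrating termwise with H(0) = 0:
H(x) = sum_{k>=0} 5^k x^(k+1) / (k+1) = sum_{m>=1} 5^(m-1) x^m / m.
For m = 8: 5^7/8 = 78125/8 = 78125/8.

78125/8


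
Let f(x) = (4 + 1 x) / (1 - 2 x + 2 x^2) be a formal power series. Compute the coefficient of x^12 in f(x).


Write f(x) = sum_{k>=0} a_k x^k. Multiplying both sides by 1 - 2 x + 2 x^2 gives
(1 - 2 x + 2 x^2) sum_{k>=0} a_k x^k = 4 + 1 x.
Matching coefficients:
 x^0: a_0 = 4
 x^1: a_1 - 2 a_0 = 1  =>  a_1 = 2*4 + 1 = 9
 x^k (k >= 2): a_k = 2 a_{k-1} - 2 a_{k-2}.
Iterating: a_2 = 10, a_3 = 2, a_4 = -16, a_5 = -36, a_6 = -40, a_7 = -8, a_8 = 64, a_9 = 144, a_10 = 160, a_11 = 32, a_12 = -256.
So the coefficient of x^12 is -256.

-256
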